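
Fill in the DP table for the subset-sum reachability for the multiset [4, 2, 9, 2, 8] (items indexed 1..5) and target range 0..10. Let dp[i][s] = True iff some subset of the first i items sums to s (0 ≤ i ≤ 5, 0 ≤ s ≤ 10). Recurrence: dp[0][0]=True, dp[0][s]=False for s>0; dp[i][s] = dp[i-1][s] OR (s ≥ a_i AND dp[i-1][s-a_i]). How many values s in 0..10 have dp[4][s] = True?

i\s   0   1   2   3   4   5   6   7   8   9  10
  0   T   F   F   F   F   F   F   F   F   F   F
  1   T   F   F   F   T   F   F   F   F   F   F
  2   T   F   T   F   T   F   T   F   F   F   F
  3   T   F   T   F   T   F   T   F   F   T   F
  4   T   F   T   F   T   F   T   F   T   T   F
  5   T   F   T   F   T   F   T   F   T   T   T

6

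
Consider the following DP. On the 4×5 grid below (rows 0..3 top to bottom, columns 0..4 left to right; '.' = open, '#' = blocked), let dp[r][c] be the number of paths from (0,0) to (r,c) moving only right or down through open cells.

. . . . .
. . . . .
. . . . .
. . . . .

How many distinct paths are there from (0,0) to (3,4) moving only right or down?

35

r\c   0   1   2   3   4
  0   1   1   1   1   1
  1   1   2   3   4   5
  2   1   3   6  10  15
  3   1   4  10  20  35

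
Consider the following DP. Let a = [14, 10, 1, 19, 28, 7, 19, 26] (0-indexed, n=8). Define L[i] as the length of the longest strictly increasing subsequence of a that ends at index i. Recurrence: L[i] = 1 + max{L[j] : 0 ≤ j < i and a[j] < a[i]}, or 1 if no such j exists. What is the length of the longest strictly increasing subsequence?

4

   i    0    1    2    3    4    5    6    7
a[i]   14   10    1   19   28    7   19   26
L[i]    1    1    1    2    3    2    3    4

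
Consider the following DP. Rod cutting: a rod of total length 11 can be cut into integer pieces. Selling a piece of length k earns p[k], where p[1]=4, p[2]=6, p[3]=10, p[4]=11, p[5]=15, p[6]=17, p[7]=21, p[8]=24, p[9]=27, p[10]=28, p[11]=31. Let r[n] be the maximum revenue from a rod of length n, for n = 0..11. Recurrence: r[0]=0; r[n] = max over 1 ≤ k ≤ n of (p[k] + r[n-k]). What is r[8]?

32

   n    0    1    2    3    4    5    6    7    8    9   10   11
r[n]    0    4    8   12   16   20   24   28   32   36   40   44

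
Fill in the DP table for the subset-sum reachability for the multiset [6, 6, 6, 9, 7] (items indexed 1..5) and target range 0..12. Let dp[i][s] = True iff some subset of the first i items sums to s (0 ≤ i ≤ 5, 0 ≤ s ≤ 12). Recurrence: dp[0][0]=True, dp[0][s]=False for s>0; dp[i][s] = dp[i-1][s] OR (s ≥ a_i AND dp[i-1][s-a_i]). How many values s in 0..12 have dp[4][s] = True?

i\s   0   1   2   3   4   5   6   7   8   9  10  11  12
  0   T   F   F   F   F   F   F   F   F   F   F   F   F
  1   T   F   F   F   F   F   T   F   F   F   F   F   F
  2   T   F   F   F   F   F   T   F   F   F   F   F   T
  3   T   F   F   F   F   F   T   F   F   F   F   F   T
  4   T   F   F   F   F   F   T   F   F   T   F   F   T
  5   T   F   F   F   F   F   T   T   F   T   F   F   T

4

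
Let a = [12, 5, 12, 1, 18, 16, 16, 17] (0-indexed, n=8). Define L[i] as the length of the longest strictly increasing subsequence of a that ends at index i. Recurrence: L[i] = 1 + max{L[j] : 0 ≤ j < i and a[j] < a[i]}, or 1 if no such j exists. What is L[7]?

   i    0    1    2    3    4    5    6    7
a[i]   12    5   12    1   18   16   16   17
L[i]    1    1    2    1    3    3    3    4

4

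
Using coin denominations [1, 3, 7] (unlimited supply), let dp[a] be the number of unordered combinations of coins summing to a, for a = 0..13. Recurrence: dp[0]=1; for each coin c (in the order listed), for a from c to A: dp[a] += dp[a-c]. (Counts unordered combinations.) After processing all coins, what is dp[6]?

after  coin     0     1     2     3     4     5     6     7     8     9    10    11    12    13
          1     1     1     1     1     1     1     1     1     1     1     1     1     1     1
          3     1     1     1     2     2     2     3     3     3     4     4     4     5     5
          7     1     1     1     2     2     2     3     4     4     5     6     6     7     8

3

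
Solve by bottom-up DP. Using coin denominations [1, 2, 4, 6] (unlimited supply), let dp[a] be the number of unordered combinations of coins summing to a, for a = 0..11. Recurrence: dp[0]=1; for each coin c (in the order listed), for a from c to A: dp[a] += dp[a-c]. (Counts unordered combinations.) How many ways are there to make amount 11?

after  coin     0     1     2     3     4     5     6     7     8     9    10    11
          1     1     1     1     1     1     1     1     1     1     1     1     1
          2     1     1     2     2     3     3     4     4     5     5     6     6
          4     1     1     2     2     4     4     6     6     9     9    12    12
          6     1     1     2     2     4     4     7     7    11    11    16    16

16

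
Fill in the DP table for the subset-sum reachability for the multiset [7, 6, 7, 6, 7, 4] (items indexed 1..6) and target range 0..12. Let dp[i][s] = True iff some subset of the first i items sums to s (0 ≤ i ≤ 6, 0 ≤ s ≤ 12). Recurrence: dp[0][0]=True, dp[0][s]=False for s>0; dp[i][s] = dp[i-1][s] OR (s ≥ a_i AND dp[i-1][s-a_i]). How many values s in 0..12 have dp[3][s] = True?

3

i\s   0   1   2   3   4   5   6   7   8   9  10  11  12
  0   T   F   F   F   F   F   F   F   F   F   F   F   F
  1   T   F   F   F   F   F   F   T   F   F   F   F   F
  2   T   F   F   F   F   F   T   T   F   F   F   F   F
  3   T   F   F   F   F   F   T   T   F   F   F   F   F
  4   T   F   F   F   F   F   T   T   F   F   F   F   T
  5   T   F   F   F   F   F   T   T   F   F   F   F   T
  6   T   F   F   F   T   F   T   T   F   F   T   T   T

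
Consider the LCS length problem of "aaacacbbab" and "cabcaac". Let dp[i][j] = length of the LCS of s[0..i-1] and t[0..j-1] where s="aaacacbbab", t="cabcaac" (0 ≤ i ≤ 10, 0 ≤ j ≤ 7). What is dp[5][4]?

2

   ''  c  a  b  c  a  a  c
''  0  0  0  0  0  0  0  0
 a  0  0  1  1  1  1  1  1
 a  0  0  1  1  1  2  2  2
 a  0  0  1  1  1  2  3  3
 c  0  1  1  1  2  2  3  4
 a  0  1  2  2  2  3  3  4
 c  0  1  2  2  3  3  3  4
 b  0  1  2  3  3  3  3  4
 b  0  1  2  3  3  3  3  4
 a  0  1  2  3  3  4  4  4
 b  0  1  2  3  3  4  4  4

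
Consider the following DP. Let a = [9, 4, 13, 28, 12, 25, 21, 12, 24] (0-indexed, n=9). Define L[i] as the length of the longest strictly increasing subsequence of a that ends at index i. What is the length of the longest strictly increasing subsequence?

4

   i    0    1    2    3    4    5    6    7    8
a[i]    9    4   13   28   12   25   21   12   24
L[i]    1    1    2    3    2    3    3    2    4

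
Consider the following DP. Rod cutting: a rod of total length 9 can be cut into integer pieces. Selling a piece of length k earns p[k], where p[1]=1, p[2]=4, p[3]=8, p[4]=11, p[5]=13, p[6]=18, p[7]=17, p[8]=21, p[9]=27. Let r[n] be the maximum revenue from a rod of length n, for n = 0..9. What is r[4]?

   n    0    1    2    3    4    5    6    7    8    9
r[n]    0    1    4    8   11   13   18   19   22   27

11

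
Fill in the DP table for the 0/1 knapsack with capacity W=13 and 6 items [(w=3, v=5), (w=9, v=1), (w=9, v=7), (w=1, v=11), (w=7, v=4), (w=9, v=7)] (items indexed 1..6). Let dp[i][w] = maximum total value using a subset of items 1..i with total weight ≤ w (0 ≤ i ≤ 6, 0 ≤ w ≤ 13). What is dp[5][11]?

i\w   0   1   2   3   4   5   6   7   8   9  10  11  12  13
  0   0   0   0   0   0   0   0   0   0   0   0   0   0   0
  1   0   0   0   5   5   5   5   5   5   5   5   5   5   5
  2   0   0   0   5   5   5   5   5   5   5   5   5   6   6
  3   0   0   0   5   5   5   5   5   5   7   7   7  12  12
  4   0  11  11  11  16  16  16  16  16  16  18  18  18  23
  5   0  11  11  11  16  16  16  16  16  16  18  20  20  23
  6   0  11  11  11  16  16  16  16  16  16  18  20  20  23

20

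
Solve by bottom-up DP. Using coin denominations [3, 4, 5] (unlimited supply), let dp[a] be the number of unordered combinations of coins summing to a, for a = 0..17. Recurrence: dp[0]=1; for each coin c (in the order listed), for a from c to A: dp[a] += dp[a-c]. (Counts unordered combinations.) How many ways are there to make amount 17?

after  coin     0     1     2     3     4     5     6     7     8     9    10    11    12    13    14    15    16    17
          3     1     0     0     1     0     0     1     0     0     1     0     0     1     0     0     1     0     0
          4     1     0     0     1     1     0     1     1     1     1     1     1     2     1     1     2     2     1
          5     1     0     0     1     1     1     1     1     2     2     2     2     3     3     3     4     4     4

4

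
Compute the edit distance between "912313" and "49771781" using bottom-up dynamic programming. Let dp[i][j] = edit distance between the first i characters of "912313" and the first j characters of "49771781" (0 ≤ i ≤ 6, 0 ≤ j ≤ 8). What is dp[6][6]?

5

   ''  4  9  7  7  1  7  8  1
''  0  1  2  3  4  5  6  7  8
 9  1  1  1  2  3  4  5  6  7
 1  2  2  2  2  3  3  4  5  6
 2  3  3  3  3  3  4  4  5  6
 3  4  4  4  4  4  4  5  5  6
 1  5  5  5  5  5  4  5  6  5
 3  6  6  6  6  6  5  5  6  6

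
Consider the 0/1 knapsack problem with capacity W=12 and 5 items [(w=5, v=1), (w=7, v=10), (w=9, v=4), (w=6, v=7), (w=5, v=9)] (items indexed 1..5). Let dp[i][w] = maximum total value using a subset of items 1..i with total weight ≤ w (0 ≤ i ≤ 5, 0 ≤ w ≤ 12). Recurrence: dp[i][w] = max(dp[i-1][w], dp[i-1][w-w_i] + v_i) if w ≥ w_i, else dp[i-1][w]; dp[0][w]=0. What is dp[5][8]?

10

i\w   0   1   2   3   4   5   6   7   8   9  10  11  12
  0   0   0   0   0   0   0   0   0   0   0   0   0   0
  1   0   0   0   0   0   1   1   1   1   1   1   1   1
  2   0   0   0   0   0   1   1  10  10  10  10  10  11
  3   0   0   0   0   0   1   1  10  10  10  10  10  11
  4   0   0   0   0   0   1   7  10  10  10  10  10  11
  5   0   0   0   0   0   9   9  10  10  10  10  16  19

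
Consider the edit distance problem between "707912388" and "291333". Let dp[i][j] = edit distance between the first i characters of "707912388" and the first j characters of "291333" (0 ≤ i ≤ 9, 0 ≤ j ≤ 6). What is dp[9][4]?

6

   ''  2  9  1  3  3  3
''  0  1  2  3  4  5  6
 7  1  1  2  3  4  5  6
 0  2  2  2  3  4  5  6
 7  3  3  3  3  4  5  6
 9  4  4  3  4  4  5  6
 1  5  5  4  3  4  5  6
 2  6  5  5  4  4  5  6
 3  7  6  6  5  4  4  5
 8  8  7  7  6  5  5  5
 8  9  8  8  7  6  6  6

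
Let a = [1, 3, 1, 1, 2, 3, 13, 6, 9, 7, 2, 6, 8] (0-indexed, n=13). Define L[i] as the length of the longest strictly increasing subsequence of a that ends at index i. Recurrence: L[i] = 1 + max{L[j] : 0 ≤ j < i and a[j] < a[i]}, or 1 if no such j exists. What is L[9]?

   i    0    1    2    3    4    5    6    7    8    9   10   11   12
a[i]    1    3    1    1    2    3   13    6    9    7    2    6    8
L[i]    1    2    1    1    2    3    4    4    5    5    2    4    6

5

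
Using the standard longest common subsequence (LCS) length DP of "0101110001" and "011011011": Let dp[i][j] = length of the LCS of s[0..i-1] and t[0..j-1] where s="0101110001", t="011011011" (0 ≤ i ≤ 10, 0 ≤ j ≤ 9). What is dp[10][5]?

5

   ''  0  1  1  0  1  1  0  1  1
''  0  0  0  0  0  0  0  0  0  0
 0  0  1  1  1  1  1  1  1  1  1
 1  0  1  2  2  2  2  2  2  2  2
 0  0  1  2  2  3  3  3  3  3  3
 1  0  1  2  3  3  4  4  4  4  4
 1  0  1  2  3  3  4  5  5  5  5
 1  0  1  2  3  3  4  5  5  6  6
 0  0  1  2  3  4  4  5  6  6  6
 0  0  1  2  3  4  4  5  6  6  6
 0  0  1  2  3  4  4  5  6  6  6
 1  0  1  2  3  4  5  5  6  7  7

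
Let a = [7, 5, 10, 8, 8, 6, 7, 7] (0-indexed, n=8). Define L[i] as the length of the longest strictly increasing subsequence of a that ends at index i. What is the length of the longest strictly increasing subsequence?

   i    0    1    2    3    4    5    6    7
a[i]    7    5   10    8    8    6    7    7
L[i]    1    1    2    2    2    2    3    3

3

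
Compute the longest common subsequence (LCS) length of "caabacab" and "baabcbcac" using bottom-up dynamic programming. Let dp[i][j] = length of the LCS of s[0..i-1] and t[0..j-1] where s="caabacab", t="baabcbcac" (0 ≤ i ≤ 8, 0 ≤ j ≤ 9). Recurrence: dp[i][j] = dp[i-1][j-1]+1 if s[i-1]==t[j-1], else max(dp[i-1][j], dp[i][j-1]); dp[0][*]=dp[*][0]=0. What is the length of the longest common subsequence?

   ''  b  a  a  b  c  b  c  a  c
''  0  0  0  0  0  0  0  0  0  0
 c  0  0  0  0  0  1  1  1  1  1
 a  0  0  1  1  1  1  1  1  2  2
 a  0  0  1  2  2  2  2  2  2  2
 b  0  1  1  2  3  3  3  3  3  3
 a  0  1  2  2  3  3  3  3  4  4
 c  0  1  2  2  3  4  4  4  4  5
 a  0  1  2  3  3  4  4  4  5  5
 b  0  1  2  3  4  4  5  5  5  5

5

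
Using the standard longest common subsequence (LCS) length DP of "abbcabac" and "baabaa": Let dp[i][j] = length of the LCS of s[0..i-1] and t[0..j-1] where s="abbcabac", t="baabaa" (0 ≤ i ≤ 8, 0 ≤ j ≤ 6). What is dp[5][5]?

   ''  b  a  a  b  a  a
''  0  0  0  0  0  0  0
 a  0  0  1  1  1  1  1
 b  0  1  1  1  2  2  2
 b  0  1  1  1  2  2  2
 c  0  1  1  1  2  2  2
 a  0  1  2  2  2  3  3
 b  0  1  2  2  3  3  3
 a  0  1  2  3  3  4  4
 c  0  1  2  3  3  4  4

3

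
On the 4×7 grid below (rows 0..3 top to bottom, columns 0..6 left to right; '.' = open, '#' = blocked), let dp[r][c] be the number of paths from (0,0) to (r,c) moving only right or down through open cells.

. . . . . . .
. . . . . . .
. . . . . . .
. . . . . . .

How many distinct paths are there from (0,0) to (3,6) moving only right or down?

r\c   0   1   2   3   4   5   6
  0   1   1   1   1   1   1   1
  1   1   2   3   4   5   6   7
  2   1   3   6  10  15  21  28
  3   1   4  10  20  35  56  84

84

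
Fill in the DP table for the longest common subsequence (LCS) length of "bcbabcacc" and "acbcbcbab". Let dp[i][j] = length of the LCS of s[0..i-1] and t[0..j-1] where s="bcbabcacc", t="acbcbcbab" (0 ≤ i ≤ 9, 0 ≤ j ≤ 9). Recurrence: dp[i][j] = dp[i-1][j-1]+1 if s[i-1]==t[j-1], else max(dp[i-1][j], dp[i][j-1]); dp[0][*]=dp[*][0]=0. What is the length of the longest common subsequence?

   ''  a  c  b  c  b  c  b  a  b
''  0  0  0  0  0  0  0  0  0  0
 b  0  0  0  1  1  1  1  1  1  1
 c  0  0  1  1  2  2  2  2  2  2
 b  0  0  1  2  2  3  3  3  3  3
 a  0  1  1  2  2  3  3  3  4  4
 b  0  1  1  2  2  3  3  4  4  5
 c  0  1  2  2  3  3  4  4  4  5
 a  0  1  2  2  3  3  4  4  5  5
 c  0  1  2  2  3  3  4  4  5  5
 c  0  1  2  2  3  3  4  4  5  5

5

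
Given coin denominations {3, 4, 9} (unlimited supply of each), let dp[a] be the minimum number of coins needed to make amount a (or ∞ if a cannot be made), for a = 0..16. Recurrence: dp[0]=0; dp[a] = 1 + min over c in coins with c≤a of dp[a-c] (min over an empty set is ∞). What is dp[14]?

 a  0  1  2  3  4  5  6  7  8  9 10 11 12 13 14 15 16
dp  0  -  -  1  1  -  2  2  2  1  3  3  2  2  4  3  3
(- denotes ∞ / unreachable)

4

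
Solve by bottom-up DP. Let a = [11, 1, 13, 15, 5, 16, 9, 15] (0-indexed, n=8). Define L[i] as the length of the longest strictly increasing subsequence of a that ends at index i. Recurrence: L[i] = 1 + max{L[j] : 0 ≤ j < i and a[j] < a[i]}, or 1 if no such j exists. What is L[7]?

   i    0    1    2    3    4    5    6    7
a[i]   11    1   13   15    5   16    9   15
L[i]    1    1    2    3    2    4    3    4

4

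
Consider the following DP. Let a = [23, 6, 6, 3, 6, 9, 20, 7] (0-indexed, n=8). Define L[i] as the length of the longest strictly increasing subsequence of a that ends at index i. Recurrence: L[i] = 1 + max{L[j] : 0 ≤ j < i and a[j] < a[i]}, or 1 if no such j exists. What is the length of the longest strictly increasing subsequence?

   i    0    1    2    3    4    5    6    7
a[i]   23    6    6    3    6    9   20    7
L[i]    1    1    1    1    2    3    4    3

4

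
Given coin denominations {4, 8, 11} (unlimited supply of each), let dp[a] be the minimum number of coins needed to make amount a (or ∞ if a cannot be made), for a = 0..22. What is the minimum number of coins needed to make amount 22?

 a  0  1  2  3  4  5  6  7  8  9 10 11 12 13 14 15 16 17 18 19 20 21 22
dp  0  -  -  -  1  -  -  -  1  -  -  1  2  -  -  2  2  -  -  2  3  -  2
(- denotes ∞ / unreachable)

2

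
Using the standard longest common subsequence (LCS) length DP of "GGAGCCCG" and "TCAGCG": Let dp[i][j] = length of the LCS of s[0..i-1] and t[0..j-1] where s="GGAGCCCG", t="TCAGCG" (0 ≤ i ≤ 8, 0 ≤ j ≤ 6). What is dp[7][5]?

3

   ''  T  C  A  G  C  G
''  0  0  0  0  0  0  0
 G  0  0  0  0  1  1  1
 G  0  0  0  0  1  1  2
 A  0  0  0  1  1  1  2
 G  0  0  0  1  2  2  2
 C  0  0  1  1  2  3  3
 C  0  0  1  1  2  3  3
 C  0  0  1  1  2  3  3
 G  0  0  1  1  2  3  4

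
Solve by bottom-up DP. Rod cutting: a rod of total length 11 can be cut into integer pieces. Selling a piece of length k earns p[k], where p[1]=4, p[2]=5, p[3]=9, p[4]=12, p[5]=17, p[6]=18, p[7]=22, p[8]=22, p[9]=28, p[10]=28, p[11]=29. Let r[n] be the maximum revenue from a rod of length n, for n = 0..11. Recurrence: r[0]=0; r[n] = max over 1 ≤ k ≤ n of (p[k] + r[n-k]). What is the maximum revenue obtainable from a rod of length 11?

44

   n    0    1    2    3    4    5    6    7    8    9   10   11
r[n]    0    4    8   12   16   20   24   28   32   36   40   44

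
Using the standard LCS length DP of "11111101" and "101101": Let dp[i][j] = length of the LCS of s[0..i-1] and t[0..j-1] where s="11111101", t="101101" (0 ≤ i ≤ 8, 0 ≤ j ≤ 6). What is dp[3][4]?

3

   ''  1  0  1  1  0  1
''  0  0  0  0  0  0  0
 1  0  1  1  1  1  1  1
 1  0  1  1  2  2  2  2
 1  0  1  1  2  3  3  3
 1  0  1  1  2  3  3  4
 1  0  1  1  2  3  3  4
 1  0  1  1  2  3  3  4
 0  0  1  2  2  3  4  4
 1  0  1  2  3  3  4  5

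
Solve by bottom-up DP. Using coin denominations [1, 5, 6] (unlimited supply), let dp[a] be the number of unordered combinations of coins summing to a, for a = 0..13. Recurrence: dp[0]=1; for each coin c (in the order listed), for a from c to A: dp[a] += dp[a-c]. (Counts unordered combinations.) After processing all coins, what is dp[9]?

after  coin     0     1     2     3     4     5     6     7     8     9    10    11    12    13
          1     1     1     1     1     1     1     1     1     1     1     1     1     1     1
          5     1     1     1     1     1     2     2     2     2     2     3     3     3     3
          6     1     1     1     1     1     2     3     3     3     3     4     5     6     6

3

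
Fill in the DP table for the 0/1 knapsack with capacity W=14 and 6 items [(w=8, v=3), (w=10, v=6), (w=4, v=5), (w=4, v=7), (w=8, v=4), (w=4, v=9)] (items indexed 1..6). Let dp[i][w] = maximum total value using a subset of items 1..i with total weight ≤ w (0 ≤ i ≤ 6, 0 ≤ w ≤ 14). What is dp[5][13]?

i\w   0   1   2   3   4   5   6   7   8   9  10  11  12  13  14
  0   0   0   0   0   0   0   0   0   0   0   0   0   0   0   0
  1   0   0   0   0   0   0   0   0   3   3   3   3   3   3   3
  2   0   0   0   0   0   0   0   0   3   3   6   6   6   6   6
  3   0   0   0   0   5   5   5   5   5   5   6   6   8   8  11
  4   0   0   0   0   7   7   7   7  12  12  12  12  12  12  13
  5   0   0   0   0   7   7   7   7  12  12  12  12  12  12  13
  6   0   0   0   0   9   9   9   9  16  16  16  16  21  21  21

12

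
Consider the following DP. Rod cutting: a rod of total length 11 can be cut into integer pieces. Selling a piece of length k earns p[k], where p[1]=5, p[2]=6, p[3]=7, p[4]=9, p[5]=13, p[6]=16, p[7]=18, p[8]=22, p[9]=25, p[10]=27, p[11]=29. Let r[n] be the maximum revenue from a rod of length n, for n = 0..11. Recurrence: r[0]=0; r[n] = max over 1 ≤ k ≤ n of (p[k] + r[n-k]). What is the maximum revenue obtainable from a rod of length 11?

55

   n    0    1    2    3    4    5    6    7    8    9   10   11
r[n]    0    5   10   15   20   25   30   35   40   45   50   55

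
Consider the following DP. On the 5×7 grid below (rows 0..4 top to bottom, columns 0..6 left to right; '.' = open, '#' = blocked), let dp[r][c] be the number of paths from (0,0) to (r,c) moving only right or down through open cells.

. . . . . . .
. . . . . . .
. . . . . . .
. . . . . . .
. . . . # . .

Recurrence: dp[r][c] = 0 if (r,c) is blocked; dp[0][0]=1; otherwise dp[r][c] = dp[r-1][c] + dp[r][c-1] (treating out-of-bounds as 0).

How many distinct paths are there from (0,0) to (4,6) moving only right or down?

r\c   0   1   2   3   4   5   6
  0   1   1   1   1   1   1   1
  1   1   2   3   4   5   6   7
  2   1   3   6  10  15  21  28
  3   1   4  10  20  35  56  84
  4   1   5  15  35   0  56 140

140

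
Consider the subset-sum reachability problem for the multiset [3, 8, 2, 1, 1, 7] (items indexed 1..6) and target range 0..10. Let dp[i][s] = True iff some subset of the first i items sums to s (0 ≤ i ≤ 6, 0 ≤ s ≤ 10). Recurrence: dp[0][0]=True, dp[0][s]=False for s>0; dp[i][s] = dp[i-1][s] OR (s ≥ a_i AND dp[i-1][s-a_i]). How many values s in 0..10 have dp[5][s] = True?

i\s   0   1   2   3   4   5   6   7   8   9  10
  0   T   F   F   F   F   F   F   F   F   F   F
  1   T   F   F   T   F   F   F   F   F   F   F
  2   T   F   F   T   F   F   F   F   T   F   F
  3   T   F   T   T   F   T   F   F   T   F   T
  4   T   T   T   T   T   T   T   F   T   T   T
  5   T   T   T   T   T   T   T   T   T   T   T
  6   T   T   T   T   T   T   T   T   T   T   T

11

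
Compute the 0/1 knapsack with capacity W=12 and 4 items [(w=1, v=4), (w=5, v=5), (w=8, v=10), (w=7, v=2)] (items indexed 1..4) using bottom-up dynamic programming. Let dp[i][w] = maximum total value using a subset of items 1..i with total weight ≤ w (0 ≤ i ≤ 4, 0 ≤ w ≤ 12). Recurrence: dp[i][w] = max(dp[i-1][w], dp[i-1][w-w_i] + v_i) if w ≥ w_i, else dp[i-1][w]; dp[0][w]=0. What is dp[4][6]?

i\w   0   1   2   3   4   5   6   7   8   9  10  11  12
  0   0   0   0   0   0   0   0   0   0   0   0   0   0
  1   0   4   4   4   4   4   4   4   4   4   4   4   4
  2   0   4   4   4   4   5   9   9   9   9   9   9   9
  3   0   4   4   4   4   5   9   9  10  14  14  14  14
  4   0   4   4   4   4   5   9   9  10  14  14  14  14

9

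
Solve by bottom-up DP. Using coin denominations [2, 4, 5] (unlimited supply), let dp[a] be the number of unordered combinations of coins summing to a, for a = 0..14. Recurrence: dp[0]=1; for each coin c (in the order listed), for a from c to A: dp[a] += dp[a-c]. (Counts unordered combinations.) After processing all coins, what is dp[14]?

6

after  coin     0     1     2     3     4     5     6     7     8     9    10    11    12    13    14
          2     1     0     1     0     1     0     1     0     1     0     1     0     1     0     1
          4     1     0     1     0     2     0     2     0     3     0     3     0     4     0     4
          5     1     0     1     0     2     1     2     1     3     2     4     2     5     3     6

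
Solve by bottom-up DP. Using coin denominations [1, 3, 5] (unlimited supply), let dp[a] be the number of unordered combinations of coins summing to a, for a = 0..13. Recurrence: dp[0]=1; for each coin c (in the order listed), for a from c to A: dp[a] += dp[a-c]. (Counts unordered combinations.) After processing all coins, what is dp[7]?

4

after  coin     0     1     2     3     4     5     6     7     8     9    10    11    12    13
          1     1     1     1     1     1     1     1     1     1     1     1     1     1     1
          3     1     1     1     2     2     2     3     3     3     4     4     4     5     5
          5     1     1     1     2     2     3     4     4     5     6     7     8     9    10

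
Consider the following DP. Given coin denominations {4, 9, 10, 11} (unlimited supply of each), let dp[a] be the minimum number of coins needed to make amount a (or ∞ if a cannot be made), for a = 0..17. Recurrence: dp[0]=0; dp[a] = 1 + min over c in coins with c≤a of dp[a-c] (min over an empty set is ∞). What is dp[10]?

1

 a  0  1  2  3  4  5  6  7  8  9 10 11 12 13 14 15 16 17
dp  0  -  -  -  1  -  -  -  2  1  1  1  3  2  2  2  4  3
(- denotes ∞ / unreachable)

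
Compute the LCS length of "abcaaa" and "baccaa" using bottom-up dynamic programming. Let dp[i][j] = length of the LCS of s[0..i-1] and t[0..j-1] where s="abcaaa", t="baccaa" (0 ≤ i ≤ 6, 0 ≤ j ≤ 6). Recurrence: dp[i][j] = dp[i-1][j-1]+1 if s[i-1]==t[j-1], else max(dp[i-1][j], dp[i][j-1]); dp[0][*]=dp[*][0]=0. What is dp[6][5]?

3

   ''  b  a  c  c  a  a
''  0  0  0  0  0  0  0
 a  0  0  1  1  1  1  1
 b  0  1  1  1  1  1  1
 c  0  1  1  2  2  2  2
 a  0  1  2  2  2  3  3
 a  0  1  2  2  2  3  4
 a  0  1  2  2  2  3  4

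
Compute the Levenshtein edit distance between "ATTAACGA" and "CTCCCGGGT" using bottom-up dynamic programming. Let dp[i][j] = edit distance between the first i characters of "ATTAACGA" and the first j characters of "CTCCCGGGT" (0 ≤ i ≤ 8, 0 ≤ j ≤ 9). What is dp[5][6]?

   ''  C  T  C  C  C  G  G  G  T
''  0  1  2  3  4  5  6  7  8  9
 A  1  1  2  3  4  5  6  7  8  9
 T  2  2  1  2  3  4  5  6  7  8
 T  3  3  2  2  3  4  5  6  7  7
 A  4  4  3  3  3  4  5  6  7  8
 A  5  5  4  4  4  4  5  6  7  8
 C  6  5  5  4  4  4  5  6  7  8
 G  7  6  6  5  5  5  4  5  6  7
 A  8  7  7  6  6  6  5  5  6  7

5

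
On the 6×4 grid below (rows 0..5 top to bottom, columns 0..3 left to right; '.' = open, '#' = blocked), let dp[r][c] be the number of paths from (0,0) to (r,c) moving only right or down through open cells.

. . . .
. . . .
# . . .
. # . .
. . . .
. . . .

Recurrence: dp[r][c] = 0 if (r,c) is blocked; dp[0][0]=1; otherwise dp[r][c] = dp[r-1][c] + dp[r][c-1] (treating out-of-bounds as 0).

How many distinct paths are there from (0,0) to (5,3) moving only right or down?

24

r\c   0   1   2   3
  0   1   1   1   1
  1   1   2   3   4
  2   0   2   5   9
  3   0   0   5  14
  4   0   0   5  19
  5   0   0   5  24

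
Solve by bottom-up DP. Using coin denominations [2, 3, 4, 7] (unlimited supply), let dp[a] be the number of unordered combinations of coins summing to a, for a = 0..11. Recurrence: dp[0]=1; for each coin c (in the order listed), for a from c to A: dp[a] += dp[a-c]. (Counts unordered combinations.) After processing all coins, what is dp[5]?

after  coin     0     1     2     3     4     5     6     7     8     9    10    11
          2     1     0     1     0     1     0     1     0     1     0     1     0
          3     1     0     1     1     1     1     2     1     2     2     2     2
          4     1     0     1     1     2     1     3     2     4     3     5     4
          7     1     0     1     1     2     1     3     3     4     4     6     6

1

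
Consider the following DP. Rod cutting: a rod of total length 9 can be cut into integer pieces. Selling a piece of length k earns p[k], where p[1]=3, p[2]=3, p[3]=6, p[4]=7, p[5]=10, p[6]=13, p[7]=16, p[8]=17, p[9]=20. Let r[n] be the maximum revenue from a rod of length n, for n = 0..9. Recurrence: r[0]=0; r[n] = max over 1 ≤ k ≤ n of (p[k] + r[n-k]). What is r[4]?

12

   n    0    1    2    3    4    5    6    7    8    9
r[n]    0    3    6    9   12   15   18   21   24   27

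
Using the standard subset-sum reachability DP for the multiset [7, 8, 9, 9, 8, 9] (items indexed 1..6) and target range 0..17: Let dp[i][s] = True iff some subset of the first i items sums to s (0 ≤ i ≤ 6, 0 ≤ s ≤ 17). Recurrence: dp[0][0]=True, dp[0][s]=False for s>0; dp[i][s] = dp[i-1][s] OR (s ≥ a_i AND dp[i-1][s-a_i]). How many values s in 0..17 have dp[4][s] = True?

7

i\s   0   1   2   3   4   5   6   7   8   9  10  11  12  13  14  15  16  17
  0   T   F   F   F   F   F   F   F   F   F   F   F   F   F   F   F   F   F
  1   T   F   F   F   F   F   F   T   F   F   F   F   F   F   F   F   F   F
  2   T   F   F   F   F   F   F   T   T   F   F   F   F   F   F   T   F   F
  3   T   F   F   F   F   F   F   T   T   T   F   F   F   F   F   T   T   T
  4   T   F   F   F   F   F   F   T   T   T   F   F   F   F   F   T   T   T
  5   T   F   F   F   F   F   F   T   T   T   F   F   F   F   F   T   T   T
  6   T   F   F   F   F   F   F   T   T   T   F   F   F   F   F   T   T   T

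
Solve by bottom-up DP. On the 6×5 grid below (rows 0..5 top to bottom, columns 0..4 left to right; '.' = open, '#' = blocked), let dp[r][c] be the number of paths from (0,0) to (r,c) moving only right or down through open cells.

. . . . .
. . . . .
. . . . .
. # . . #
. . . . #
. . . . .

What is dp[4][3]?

r\c   0   1   2   3   4
  0   1   1   1   1   1
  1   1   2   3   4   5
  2   1   3   6  10  15
  3   1   0   6  16   0
  4   1   1   7  23   0
  5   1   2   9  32  32

23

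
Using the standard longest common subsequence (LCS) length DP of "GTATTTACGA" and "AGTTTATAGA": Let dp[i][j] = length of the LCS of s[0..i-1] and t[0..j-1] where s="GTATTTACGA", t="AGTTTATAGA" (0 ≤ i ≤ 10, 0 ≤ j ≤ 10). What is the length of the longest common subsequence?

   ''  A  G  T  T  T  A  T  A  G  A
''  0  0  0  0  0  0  0  0  0  0  0
 G  0  0  1  1  1  1  1  1  1  1  1
 T  0  0  1  2  2  2  2  2  2  2  2
 A  0  1  1  2  2  2  3  3  3  3  3
 T  0  1  1  2  3  3  3  4  4  4  4
 T  0  1  1  2  3  4  4  4  4  4  4
 T  0  1  1  2  3  4  4  5  5  5  5
 A  0  1  1  2  3  4  5  5  6  6  6
 C  0  1  1  2  3  4  5  5  6  6  6
 G  0  1  2  2  3  4  5  5  6  7  7
 A  0  1  2  2  3  4  5  5  6  7  8

8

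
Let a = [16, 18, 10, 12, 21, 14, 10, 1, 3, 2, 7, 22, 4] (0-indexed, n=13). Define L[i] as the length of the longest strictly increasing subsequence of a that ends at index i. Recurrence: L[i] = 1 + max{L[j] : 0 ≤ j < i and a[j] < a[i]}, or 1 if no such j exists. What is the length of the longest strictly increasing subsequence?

   i    0    1    2    3    4    5    6    7    8    9   10   11   12
a[i]   16   18   10   12   21   14   10    1    3    2    7   22    4
L[i]    1    2    1    2    3    3    1    1    2    2    3    4    3

4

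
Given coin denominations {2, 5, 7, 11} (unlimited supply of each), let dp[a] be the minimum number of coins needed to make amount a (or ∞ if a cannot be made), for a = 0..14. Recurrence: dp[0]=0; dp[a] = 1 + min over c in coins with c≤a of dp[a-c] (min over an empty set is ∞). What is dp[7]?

 a  0  1  2  3  4  5  6  7  8  9 10 11 12 13 14
dp  0  -  1  -  2  1  3  1  4  2  2  1  2  2  2
(- denotes ∞ / unreachable)

1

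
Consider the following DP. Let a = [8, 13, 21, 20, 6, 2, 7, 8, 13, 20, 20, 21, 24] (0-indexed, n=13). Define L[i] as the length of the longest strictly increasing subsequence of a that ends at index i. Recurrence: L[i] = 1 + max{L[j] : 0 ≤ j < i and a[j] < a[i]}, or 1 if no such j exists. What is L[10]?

   i    0    1    2    3    4    5    6    7    8    9   10   11   12
a[i]    8   13   21   20    6    2    7    8   13   20   20   21   24
L[i]    1    2    3    3    1    1    2    3    4    5    5    6    7

5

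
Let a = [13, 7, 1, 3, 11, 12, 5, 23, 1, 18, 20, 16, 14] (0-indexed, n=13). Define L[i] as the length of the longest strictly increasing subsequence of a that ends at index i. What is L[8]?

1

   i    0    1    2    3    4    5    6    7    8    9   10   11   12
a[i]   13    7    1    3   11   12    5   23    1   18   20   16   14
L[i]    1    1    1    2    3    4    3    5    1    5    6    5    5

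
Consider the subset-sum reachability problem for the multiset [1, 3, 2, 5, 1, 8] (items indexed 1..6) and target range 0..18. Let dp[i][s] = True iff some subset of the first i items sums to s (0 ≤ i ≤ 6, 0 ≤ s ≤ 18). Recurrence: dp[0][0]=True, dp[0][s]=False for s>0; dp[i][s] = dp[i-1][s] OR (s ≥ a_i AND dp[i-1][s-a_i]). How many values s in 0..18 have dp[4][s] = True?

12

i\s   0   1   2   3   4   5   6   7   8   9  10  11  12  13  14  15  16  17  18
  0   T   F   F   F   F   F   F   F   F   F   F   F   F   F   F   F   F   F   F
  1   T   T   F   F   F   F   F   F   F   F   F   F   F   F   F   F   F   F   F
  2   T   T   F   T   T   F   F   F   F   F   F   F   F   F   F   F   F   F   F
  3   T   T   T   T   T   T   T   F   F   F   F   F   F   F   F   F   F   F   F
  4   T   T   T   T   T   T   T   T   T   T   T   T   F   F   F   F   F   F   F
  5   T   T   T   T   T   T   T   T   T   T   T   T   T   F   F   F   F   F   F
  6   T   T   T   T   T   T   T   T   T   T   T   T   T   T   T   T   T   T   T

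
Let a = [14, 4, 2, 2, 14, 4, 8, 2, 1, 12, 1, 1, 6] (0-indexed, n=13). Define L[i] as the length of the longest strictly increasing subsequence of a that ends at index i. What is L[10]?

   i    0    1    2    3    4    5    6    7    8    9   10   11   12
a[i]   14    4    2    2   14    4    8    2    1   12    1    1    6
L[i]    1    1    1    1    2    2    3    1    1    4    1    1    3

1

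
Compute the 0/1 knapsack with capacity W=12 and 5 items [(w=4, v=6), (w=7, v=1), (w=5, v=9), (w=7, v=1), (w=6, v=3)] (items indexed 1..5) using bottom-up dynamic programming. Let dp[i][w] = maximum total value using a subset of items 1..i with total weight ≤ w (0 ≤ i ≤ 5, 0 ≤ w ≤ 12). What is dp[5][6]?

9

i\w   0   1   2   3   4   5   6   7   8   9  10  11  12
  0   0   0   0   0   0   0   0   0   0   0   0   0   0
  1   0   0   0   0   6   6   6   6   6   6   6   6   6
  2   0   0   0   0   6   6   6   6   6   6   6   7   7
  3   0   0   0   0   6   9   9   9   9  15  15  15  15
  4   0   0   0   0   6   9   9   9   9  15  15  15  15
  5   0   0   0   0   6   9   9   9   9  15  15  15  15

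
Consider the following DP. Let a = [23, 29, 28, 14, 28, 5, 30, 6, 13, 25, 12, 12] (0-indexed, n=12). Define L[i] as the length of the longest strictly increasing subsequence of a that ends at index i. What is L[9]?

   i    0    1    2    3    4    5    6    7    8    9   10   11
a[i]   23   29   28   14   28    5   30    6   13   25   12   12
L[i]    1    2    2    1    2    1    3    2    3    4    3    3

4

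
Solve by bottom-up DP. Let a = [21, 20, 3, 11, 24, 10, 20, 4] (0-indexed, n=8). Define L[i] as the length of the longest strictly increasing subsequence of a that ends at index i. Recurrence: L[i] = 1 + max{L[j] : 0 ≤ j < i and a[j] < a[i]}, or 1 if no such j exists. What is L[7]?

2

   i    0    1    2    3    4    5    6    7
a[i]   21   20    3   11   24   10   20    4
L[i]    1    1    1    2    3    2    3    2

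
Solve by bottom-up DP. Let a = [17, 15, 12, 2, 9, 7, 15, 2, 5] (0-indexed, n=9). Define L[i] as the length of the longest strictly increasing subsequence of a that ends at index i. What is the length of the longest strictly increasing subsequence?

3

   i    0    1    2    3    4    5    6    7    8
a[i]   17   15   12    2    9    7   15    2    5
L[i]    1    1    1    1    2    2    3    1    2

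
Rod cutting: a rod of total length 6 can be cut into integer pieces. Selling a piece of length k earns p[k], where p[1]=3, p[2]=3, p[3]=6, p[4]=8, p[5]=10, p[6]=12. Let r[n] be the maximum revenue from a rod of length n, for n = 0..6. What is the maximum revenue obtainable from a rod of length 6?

18

   n    0    1    2    3    4    5    6
r[n]    0    3    6    9   12   15   18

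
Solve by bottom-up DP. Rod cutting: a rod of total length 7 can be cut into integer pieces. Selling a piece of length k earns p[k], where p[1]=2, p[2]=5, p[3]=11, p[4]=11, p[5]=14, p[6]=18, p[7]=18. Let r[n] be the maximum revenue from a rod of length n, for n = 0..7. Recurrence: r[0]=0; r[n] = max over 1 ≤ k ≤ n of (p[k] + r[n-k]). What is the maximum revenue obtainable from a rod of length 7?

24

   n    0    1    2    3    4    5    6    7
r[n]    0    2    5   11   13   16   22   24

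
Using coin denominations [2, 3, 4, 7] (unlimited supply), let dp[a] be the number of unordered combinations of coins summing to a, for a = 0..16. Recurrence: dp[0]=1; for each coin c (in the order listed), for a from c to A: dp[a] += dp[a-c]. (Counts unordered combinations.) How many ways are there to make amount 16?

after  coin     0     1     2     3     4     5     6     7     8     9    10    11    12    13    14    15    16
          2     1     0     1     0     1     0     1     0     1     0     1     0     1     0     1     0     1
          3     1     0     1     1     1     1     2     1     2     2     2     2     3     2     3     3     3
          4     1     0     1     1     2     1     3     2     4     3     5     4     7     5     8     7    10
          7     1     0     1     1     2     1     3     3     4     4     6     6     8     8    11    11    14

14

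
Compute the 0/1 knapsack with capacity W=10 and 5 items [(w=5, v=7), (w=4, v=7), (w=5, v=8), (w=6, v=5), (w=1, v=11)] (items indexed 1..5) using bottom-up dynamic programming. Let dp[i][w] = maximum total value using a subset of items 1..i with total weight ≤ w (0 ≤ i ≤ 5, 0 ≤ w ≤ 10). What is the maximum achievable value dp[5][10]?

i\w   0   1   2   3   4   5   6   7   8   9  10
  0   0   0   0   0   0   0   0   0   0   0   0
  1   0   0   0   0   0   7   7   7   7   7   7
  2   0   0   0   0   7   7   7   7   7  14  14
  3   0   0   0   0   7   8   8   8   8  15  15
  4   0   0   0   0   7   8   8   8   8  15  15
  5   0  11  11  11  11  18  19  19  19  19  26

26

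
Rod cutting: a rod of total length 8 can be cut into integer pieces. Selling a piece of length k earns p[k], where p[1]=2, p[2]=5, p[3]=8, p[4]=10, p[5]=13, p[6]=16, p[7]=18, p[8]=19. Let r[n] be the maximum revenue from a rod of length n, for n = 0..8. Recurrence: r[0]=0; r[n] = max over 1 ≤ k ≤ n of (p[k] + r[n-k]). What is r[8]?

21

   n    0    1    2    3    4    5    6    7    8
r[n]    0    2    5    8   10   13   16   18   21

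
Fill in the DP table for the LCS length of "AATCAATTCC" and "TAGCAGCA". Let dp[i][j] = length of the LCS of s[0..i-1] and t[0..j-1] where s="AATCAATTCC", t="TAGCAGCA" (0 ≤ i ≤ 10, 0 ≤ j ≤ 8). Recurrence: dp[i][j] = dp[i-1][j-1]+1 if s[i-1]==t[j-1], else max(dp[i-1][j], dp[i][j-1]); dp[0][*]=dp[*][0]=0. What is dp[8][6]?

   ''  T  A  G  C  A  G  C  A
''  0  0  0  0  0  0  0  0  0
 A  0  0  1  1  1  1  1  1  1
 A  0  0  1  1  1  2  2  2  2
 T  0  1  1  1  1  2  2  2  2
 C  0  1  1  1  2  2  2  3  3
 A  0  1  2  2  2  3  3  3  4
 A  0  1  2  2  2  3  3  3  4
 T  0  1  2  2  2  3  3  3  4
 T  0  1  2  2  2  3  3  3  4
 C  0  1  2  2  3  3  3  4  4
 C  0  1  2  2  3  3  3  4  4

3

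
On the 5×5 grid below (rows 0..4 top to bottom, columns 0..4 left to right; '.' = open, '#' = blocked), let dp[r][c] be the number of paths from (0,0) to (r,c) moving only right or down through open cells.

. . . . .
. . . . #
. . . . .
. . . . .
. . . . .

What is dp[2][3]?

r\c   0   1   2   3   4
  0   1   1   1   1   1
  1   1   2   3   4   0
  2   1   3   6  10  10
  3   1   4  10  20  30
  4   1   5  15  35  65

10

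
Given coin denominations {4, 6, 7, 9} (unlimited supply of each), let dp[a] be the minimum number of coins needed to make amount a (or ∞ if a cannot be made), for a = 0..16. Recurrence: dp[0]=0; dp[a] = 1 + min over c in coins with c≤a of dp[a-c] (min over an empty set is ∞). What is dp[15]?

2

 a  0  1  2  3  4  5  6  7  8  9 10 11 12 13 14 15 16
dp  0  -  -  -  1  -  1  1  2  1  2  2  2  2  2  2  2
(- denotes ∞ / unreachable)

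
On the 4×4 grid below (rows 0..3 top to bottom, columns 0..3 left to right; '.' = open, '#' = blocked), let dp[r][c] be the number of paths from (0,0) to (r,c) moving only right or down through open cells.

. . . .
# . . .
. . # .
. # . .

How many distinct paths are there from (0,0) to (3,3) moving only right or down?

3

r\c   0   1   2   3
  0   1   1   1   1
  1   0   1   2   3
  2   0   1   0   3
  3   0   0   0   3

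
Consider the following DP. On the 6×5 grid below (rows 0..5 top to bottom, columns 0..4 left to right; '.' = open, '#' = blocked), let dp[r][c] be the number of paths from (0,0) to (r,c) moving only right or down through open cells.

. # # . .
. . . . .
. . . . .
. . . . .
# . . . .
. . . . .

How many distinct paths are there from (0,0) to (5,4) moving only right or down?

r\c   0   1   2   3   4
  0   1   0   0   0   0
  1   1   1   1   1   1
  2   1   2   3   4   5
  3   1   3   6  10  15
  4   0   3   9  19  34
  5   0   3  12  31  65

65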